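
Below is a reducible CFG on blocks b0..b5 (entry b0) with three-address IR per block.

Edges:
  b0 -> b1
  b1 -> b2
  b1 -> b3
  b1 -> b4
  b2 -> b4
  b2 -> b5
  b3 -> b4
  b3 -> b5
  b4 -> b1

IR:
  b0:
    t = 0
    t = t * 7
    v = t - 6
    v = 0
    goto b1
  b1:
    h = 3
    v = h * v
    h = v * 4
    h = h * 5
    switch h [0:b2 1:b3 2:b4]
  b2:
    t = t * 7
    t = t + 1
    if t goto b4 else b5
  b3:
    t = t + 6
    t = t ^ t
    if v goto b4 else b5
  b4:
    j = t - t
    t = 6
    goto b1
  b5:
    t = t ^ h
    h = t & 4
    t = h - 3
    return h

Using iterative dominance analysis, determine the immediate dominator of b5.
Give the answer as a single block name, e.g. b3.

Answer: b1

Derivation:
idom tree: b1←b0 b2←b1 b3←b1 b4←b1 b5←b1
Join-block Dom:
  b1: preds {b0,b4}: {b0} ∩ {b0,b1,b4} = {b0}; idom=b0
  b4: preds {b1,b2,b3}: {b0,b1} ∩ {b0,b1,b2} ∩ {b0,b1,b3} = {b0,b1}; idom=b1
  b5: preds {b2,b3}: {b0,b1,b2} ∩ {b0,b1,b3} = {b0,b1}; idom=b1

idom(b5) = b1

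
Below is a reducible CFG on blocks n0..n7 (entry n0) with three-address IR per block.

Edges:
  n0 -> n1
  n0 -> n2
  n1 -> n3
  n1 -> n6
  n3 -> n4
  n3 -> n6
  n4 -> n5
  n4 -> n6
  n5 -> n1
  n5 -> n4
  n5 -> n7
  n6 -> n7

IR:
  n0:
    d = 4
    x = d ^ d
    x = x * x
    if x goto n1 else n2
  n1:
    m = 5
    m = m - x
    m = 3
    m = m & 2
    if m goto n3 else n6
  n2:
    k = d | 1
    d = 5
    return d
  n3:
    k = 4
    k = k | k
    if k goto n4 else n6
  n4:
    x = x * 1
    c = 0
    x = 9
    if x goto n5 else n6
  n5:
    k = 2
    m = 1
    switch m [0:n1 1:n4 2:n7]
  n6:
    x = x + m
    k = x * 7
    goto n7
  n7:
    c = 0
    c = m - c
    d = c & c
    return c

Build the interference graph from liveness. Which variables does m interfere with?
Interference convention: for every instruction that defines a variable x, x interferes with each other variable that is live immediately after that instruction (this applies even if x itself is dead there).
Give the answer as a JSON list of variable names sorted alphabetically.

def/use:
  n0: {d,x} / ∅
  n1: {m} / {x}
  n2: {d,k} / {d}
  n3: {k} / ∅
  n4: {c,x} / {x}
  n5: {k,m} / ∅
  n6: {k,x} / {m,x}
  n7: {c,d} / {m}

Live sets:
  n0 li=∅ lo={d,x}
  n1 li={x} lo={m,x}
  n2 li={d} lo=∅
  n3 li={m,x} lo={m,x}
  n4 li={m,x} lo={m,x}
  n5 li={x} lo={m,x}
  n6 li={m,x} lo={m}
  n7 li={m} lo=∅

Interfere edges:
  c↔{d,m}
  d↔{c,x}
  k↔{m,x}
  m↔{c,k,x}
  x↔{d,k,m}

N(m) = ["c", "k", "x"]

Answer: ["c", "k", "x"]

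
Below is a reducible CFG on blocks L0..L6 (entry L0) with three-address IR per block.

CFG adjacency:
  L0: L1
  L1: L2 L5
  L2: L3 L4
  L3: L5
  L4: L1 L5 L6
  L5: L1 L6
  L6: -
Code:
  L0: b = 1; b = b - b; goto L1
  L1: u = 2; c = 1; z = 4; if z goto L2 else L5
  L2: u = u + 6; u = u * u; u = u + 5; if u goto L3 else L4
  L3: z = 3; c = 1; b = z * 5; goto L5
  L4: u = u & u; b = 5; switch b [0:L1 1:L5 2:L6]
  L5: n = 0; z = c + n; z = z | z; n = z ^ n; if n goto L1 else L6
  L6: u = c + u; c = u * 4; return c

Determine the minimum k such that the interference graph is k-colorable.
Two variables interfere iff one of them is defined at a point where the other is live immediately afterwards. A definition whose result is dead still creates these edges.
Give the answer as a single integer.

Answer: 4

Analysis:
def/use:
  L0: def={b} ue=∅
  L1: def={c,u,z} ue=∅
  L2: def={u} ue={u}
  L3: def={b,c,z} ue=∅
  L4: def={b,u} ue={u}
  L5: def={n,z} ue={c}
  L6: def={c,u} ue={c,u}

Live sets:
  L0 li=∅ lo=∅
  L1 li=∅ lo={c,u}
  L2 li={c,u} lo={c,u}
  L3 li={u} lo={c,u}
  L4 li={c,u} lo={c,u}
  L5 li={c,u} lo={c,u}
  L6 li={c,u} lo=∅

Interference:
  b↔{c,u}
  c↔{b,n,u,z}
  n↔{c,u,z}
  u↔{b,c,n,z}
  z↔{c,n,u}

Chromatic number:
  clique {c,n,u,z} ⇒ need ≥ 4
  4-colouring: r0={c}  r1={u}  r2={b,n}  r3={z}
  χ = 4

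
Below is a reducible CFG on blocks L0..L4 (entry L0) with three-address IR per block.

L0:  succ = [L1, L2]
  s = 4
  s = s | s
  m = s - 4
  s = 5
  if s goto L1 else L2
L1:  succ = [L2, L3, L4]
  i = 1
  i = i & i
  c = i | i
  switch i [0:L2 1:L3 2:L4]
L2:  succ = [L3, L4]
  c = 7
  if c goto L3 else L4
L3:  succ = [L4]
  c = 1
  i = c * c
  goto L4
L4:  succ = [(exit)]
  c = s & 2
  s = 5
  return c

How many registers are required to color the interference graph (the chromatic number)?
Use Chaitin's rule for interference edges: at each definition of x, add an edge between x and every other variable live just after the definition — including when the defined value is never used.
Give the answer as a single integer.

Answer: 3

Derivation:
def/use:
  L0: {m,s} / ∅
  L1: {c,i} / ∅
  L2: {c} / ∅
  L3: {c,i} / ∅
  L4: {c,s} / {s}

Backward fixpoint:
  live L0: ∅→{s}
  live L1: {s}→{s}
  live L2: {s}→{s}
  live L3: {s}→{s}
  live L4: {s}→∅

Interfere edges:
  c: {i,s}
  i: {c,s}
  m: ∅
  s: {c,i}

Registers:
  lower bound: {c,i,s} mutually conflict ⇒ χ ≥ 3
  3-colouring: R0={c,m}  R1={i}  R2={s}
  χ = 3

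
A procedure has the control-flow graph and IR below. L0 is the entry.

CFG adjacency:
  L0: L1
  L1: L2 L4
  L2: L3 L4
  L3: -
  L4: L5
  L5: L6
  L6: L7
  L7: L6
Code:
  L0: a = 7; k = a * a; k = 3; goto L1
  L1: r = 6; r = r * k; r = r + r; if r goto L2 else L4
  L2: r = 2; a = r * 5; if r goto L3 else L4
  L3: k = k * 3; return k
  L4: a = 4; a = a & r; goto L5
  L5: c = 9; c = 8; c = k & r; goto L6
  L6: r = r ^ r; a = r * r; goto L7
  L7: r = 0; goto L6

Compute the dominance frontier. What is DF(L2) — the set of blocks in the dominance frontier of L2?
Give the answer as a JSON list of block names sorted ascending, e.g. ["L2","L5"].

idom tree: L1←L0 L2←L1 L3←L2 L4←L1 L5←L4 L6←L5 L7←L6
Join-block Dom:
  L4: preds {L1,L2}: {L0,L1} ∩ {L0,L1,L2} = {L0,L1}; idom=L1
  L6: preds {L5,L7}: {L0,L1,L4,L5} ∩ {L0,L1,L4,L5,L6,L7} = {L0,L1,L4,L5}; idom=L5

DF derivation:
  L4←L1: walk · to L1
  L4←L2: walk L2 to L1
  L6←L5: walk · to L5
  L6←L7: walk L7→L6 to L5
  L0: DF=∅
  L1: DF=∅
  L2: DF={L4}
  L3: DF=∅
  L4: DF=∅
  L5: DF=∅
  L6: DF={L6}
  L7: DF={L6}

DF(L2) = ["L4"]

Answer: ["L4"]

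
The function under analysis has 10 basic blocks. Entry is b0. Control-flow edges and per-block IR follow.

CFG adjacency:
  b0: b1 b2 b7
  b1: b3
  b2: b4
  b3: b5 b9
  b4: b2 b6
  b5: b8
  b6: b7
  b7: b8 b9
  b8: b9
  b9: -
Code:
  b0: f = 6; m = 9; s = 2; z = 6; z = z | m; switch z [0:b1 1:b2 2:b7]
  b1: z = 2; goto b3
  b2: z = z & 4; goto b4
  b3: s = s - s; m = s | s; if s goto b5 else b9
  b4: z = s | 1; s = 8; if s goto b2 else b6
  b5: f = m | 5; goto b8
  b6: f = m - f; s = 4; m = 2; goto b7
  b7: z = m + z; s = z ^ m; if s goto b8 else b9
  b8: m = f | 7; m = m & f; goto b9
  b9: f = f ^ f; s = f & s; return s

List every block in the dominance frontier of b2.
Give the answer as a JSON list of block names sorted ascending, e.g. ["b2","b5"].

idom tree: b1←b0 b2←b0 b3←b1 b4←b2 b5←b3 b6←b4 b7←b0 b8←b0 b9←b0
Dom at joins:
  b2: preds {b0,b4}: {b0} ∩ {b0,b2,b4} = {b0}; idom=b0
  b7: preds {b0,b6}: {b0} ∩ {b0,b2,b4,b6} = {b0}; idom=b0
  b8: preds {b5,b7}: {b0,b1,b3,b5} ∩ {b0,b7} = {b0}; idom=b0
  b9: preds {b3,b7,b8}: {b0,b1,b3} ∩ {b0,b7} ∩ {b0,b8} = {b0}; idom=b0

Frontier:
  b2←b0: walk · to b0
  b2←b4: walk b4→b2 to b0
  b7←b0: walk · to b0
  b7←b6: walk b6→b4→b2 to b0
  b8←b5: walk b5→b3→b1 to b0
  b8←b7: walk b7 to b0
  b9←b3: walk b3→b1 to b0
  b9←b7: walk b7 to b0
  b9←b8: walk b8 to b0
  b0: DF=∅
  b1: DF={b8,b9}
  b2: DF={b2,b7}
  b3: DF={b8,b9}
  b4: DF={b2,b7}
  b5: DF={b8}
  b6: DF={b7}
  b7: DF={b8,b9}
  b8: DF={b9}
  b9: DF=∅

DF(b2) = ["b2", "b7"]

Answer: ["b2", "b7"]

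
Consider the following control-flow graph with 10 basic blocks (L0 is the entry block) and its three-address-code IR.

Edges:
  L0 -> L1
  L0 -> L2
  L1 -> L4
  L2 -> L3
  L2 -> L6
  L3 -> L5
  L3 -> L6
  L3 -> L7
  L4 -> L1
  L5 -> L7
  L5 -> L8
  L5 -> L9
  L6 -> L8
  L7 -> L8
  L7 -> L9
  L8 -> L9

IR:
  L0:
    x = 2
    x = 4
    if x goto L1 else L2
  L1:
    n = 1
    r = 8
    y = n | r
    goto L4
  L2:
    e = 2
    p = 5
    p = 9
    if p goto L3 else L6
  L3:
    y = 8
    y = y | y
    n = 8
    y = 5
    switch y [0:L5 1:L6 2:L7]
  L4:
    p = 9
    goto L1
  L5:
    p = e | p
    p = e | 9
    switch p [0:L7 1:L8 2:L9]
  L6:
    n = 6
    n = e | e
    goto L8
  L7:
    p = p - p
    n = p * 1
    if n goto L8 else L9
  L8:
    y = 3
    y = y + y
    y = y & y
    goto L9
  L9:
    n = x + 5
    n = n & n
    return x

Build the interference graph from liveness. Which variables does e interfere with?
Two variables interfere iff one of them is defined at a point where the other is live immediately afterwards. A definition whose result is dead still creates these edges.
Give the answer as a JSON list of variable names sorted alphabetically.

Block summaries:
  L0 def {x} use ∅
  L1 def {n,r,y} use ∅
  L2 def {e,p} use ∅
  L3 def {n,y} use ∅
  L4 def {p} use ∅
  L5 def {p} use {e,p}
  L6 def {n} use {e}
  L7 def {n,p} use {p}
  L8 def {y} use ∅
  L9 def {n} use {x}

Live sets:
  L0 li=∅ lo={x}
  L1 li=∅ lo=∅
  L2 li={x} lo={e,p,x}
  L3 li={e,p,x} lo={e,p,x}
  L4 li=∅ lo=∅
  L5 li={e,p,x} lo={p,x}
  L6 li={e,x} lo={x}
  L7 li={p,x} lo={x}
  L8 li={x} lo={x}
  L9 li={x} lo=∅

Interfere edges:
  e — {n,p,x,y}
  n — {e,p,r,x}
  p — {e,n,x,y}
  r — {n}
  x — {e,n,p,y}
  y — {e,p,x}

N(e) = ["n", "p", "x", "y"]

Answer: ["n", "p", "x", "y"]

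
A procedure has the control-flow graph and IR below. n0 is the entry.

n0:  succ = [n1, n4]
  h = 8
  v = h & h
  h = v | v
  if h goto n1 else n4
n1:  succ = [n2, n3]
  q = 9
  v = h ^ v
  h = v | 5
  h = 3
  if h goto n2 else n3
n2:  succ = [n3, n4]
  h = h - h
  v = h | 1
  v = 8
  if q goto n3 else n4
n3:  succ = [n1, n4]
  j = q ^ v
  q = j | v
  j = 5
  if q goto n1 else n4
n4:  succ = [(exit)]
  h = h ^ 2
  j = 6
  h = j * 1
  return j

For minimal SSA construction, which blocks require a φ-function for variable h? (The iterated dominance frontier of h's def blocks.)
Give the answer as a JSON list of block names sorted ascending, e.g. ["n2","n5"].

idom tree: n1←n0 n2←n1 n3←n1 n4←n0
Join-block Dom:
  n1: preds {n0,n3}: {n0} ∩ {n0,n1,n3} = {n0}; idom=n0
  n3: preds {n1,n2}: {n0,n1} ∩ {n0,n1,n2} = {n0,n1}; idom=n1
  n4: preds {n0,n2,n3}: {n0} ∩ {n0,n1,n2} ∩ {n0,n1,n3} = {n0}; idom=n0

Frontier:
  join n1 pred n0: · stop@n0
  join n1 pred n3: n3→n1 stop@n0
  join n3 pred n1: · stop@n1
  join n3 pred n2: n2 stop@n1
  join n4 pred n0: · stop@n0
  join n4 pred n2: n2→n1 stop@n0
  join n4 pred n3: n3→n1 stop@n0
  DF(n0)=∅
  DF(n1)={n1,n4}
  DF(n2)={n3,n4}
  DF(n3)={n1,n4}
  DF(n4)=∅

φ for h: defs {n0,n1,n2,n4}
  DF⁺ = {n1,n3,n4}

Answer: ["n1", "n3", "n4"]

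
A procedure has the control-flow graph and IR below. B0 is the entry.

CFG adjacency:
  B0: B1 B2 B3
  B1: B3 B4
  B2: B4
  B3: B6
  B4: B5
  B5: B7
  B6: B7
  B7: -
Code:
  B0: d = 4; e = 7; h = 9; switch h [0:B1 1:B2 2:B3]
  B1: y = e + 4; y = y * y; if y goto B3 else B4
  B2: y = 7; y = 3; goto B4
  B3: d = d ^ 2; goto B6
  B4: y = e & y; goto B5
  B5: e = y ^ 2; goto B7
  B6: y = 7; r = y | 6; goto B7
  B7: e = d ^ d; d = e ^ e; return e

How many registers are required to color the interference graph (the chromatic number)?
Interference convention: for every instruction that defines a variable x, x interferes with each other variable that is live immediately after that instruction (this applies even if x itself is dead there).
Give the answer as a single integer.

Answer: 3

Working:
Block summaries:
  B0 def {d,e,h} use ∅
  B1 def {y} use {e}
  B2 def {y} use ∅
  B3 def {d} use {d}
  B4 def {y} use {e,y}
  B5 def {e} use {y}
  B6 def {r,y} use ∅
  B7 def {d,e} use {d}

Backward fixpoint:
  B0 li=∅ lo={d,e}
  B1 li={d,e} lo={d,e,y}
  B2 li={d,e} lo={d,e,y}
  B3 li={d} lo={d}
  B4 li={d,e,y} lo={d,y}
  B5 li={d,y} lo={d}
  B6 li={d} lo={d}
  B7 li={d} lo=∅

Conflict graph:
  d↔{e,h,r,y}
  e↔{d,h,y}
  h↔{d,e}
  r↔{d}
  y↔{d,e}

Registers:
  clique {d,e,h} ⇒ need ≥ 3
  3-colouring: r0={d}  r1={e,r}  r2={h,y}
  χ = 3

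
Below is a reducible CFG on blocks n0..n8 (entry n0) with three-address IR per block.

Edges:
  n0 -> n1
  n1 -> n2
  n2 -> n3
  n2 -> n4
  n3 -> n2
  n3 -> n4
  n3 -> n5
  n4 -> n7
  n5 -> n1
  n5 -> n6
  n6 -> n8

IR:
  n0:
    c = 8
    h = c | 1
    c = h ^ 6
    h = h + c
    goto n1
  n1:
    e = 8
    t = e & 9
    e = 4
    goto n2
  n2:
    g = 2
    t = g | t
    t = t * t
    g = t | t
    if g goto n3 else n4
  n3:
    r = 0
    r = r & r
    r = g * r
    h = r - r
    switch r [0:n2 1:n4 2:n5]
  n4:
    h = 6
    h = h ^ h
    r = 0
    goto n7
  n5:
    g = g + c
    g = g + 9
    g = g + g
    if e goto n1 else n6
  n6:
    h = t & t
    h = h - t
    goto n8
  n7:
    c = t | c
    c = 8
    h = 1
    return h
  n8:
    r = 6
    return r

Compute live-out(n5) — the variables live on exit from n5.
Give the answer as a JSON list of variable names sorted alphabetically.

Answer: ["c", "t"]

Analysis:
def/use:
  n0: def={c,h} ue=∅
  n1: def={e,t} ue=∅
  n2: def={g,t} ue={t}
  n3: def={h,r} ue={g}
  n4: def={h,r} ue=∅
  n5: def={g} ue={c,e,g}
  n6: def={h} ue={t}
  n7: def={c,h} ue={c,t}
  n8: def={r} ue=∅

Liveness:
  n0: in=∅ out={c}
  n1: in={c} out={c,e,t}
  n2: in={c,e,t} out={c,e,g,t}
  n3: in={c,e,g,t} out={c,e,g,t}
  n4: in={c,t} out={c,t}
  n5: in={c,e,g,t} out={c,t}
  n6: in={t} out=∅
  n7: in={c,t} out=∅
  n8: in=∅ out=∅

live-out(n5) = ["c", "t"]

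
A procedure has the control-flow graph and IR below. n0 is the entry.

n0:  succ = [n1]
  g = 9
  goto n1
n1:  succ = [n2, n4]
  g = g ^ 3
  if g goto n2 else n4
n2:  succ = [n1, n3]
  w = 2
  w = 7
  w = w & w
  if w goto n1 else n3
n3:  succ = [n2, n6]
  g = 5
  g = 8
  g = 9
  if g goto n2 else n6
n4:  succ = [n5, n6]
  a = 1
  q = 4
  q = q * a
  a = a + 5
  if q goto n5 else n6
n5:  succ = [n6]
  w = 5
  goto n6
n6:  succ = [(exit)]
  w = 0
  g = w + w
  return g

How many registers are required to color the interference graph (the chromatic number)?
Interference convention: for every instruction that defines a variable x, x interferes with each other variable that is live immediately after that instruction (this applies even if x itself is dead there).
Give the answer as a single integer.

Block summaries:
  n0 def {g} use ∅
  n1 def {g} use {g}
  n2 def {w} use ∅
  n3 def {g} use ∅
  n4 def {a,q} use ∅
  n5 def {w} use ∅
  n6 def {g,w} use ∅

Live sets:
  n0: in=∅ out={g}
  n1: in={g} out={g}
  n2: in={g} out={g}
  n3: in=∅ out={g}
  n4: in=∅ out=∅
  n5: in=∅ out=∅
  n6: in=∅ out=∅

Conflict graph:
  a↔{q}
  g↔{w}
  q↔{a}
  w↔{g}

Colouring:
  {a,q} pairwise interfere (2-clique) ⇒ χ ≥ 2
  2-colouring: R0={a,g}  R1={q,w}
  χ = 2

Answer: 2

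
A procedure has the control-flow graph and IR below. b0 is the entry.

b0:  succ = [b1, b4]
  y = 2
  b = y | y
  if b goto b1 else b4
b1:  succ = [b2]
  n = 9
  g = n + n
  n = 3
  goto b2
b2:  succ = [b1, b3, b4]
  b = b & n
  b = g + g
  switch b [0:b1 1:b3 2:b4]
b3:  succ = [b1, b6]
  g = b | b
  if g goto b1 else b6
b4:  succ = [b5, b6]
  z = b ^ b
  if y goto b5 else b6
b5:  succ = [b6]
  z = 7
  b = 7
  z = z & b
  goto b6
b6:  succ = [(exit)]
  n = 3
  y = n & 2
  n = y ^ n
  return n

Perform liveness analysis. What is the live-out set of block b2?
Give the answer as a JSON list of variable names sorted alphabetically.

Per-block:
  b0: {b,y} / ∅
  b1: {g,n} / ∅
  b2: {b} / {b,g,n}
  b3: {g} / {b}
  b4: {z} / {b,y}
  b5: {b,z} / ∅
  b6: {n,y} / ∅

Liveness:
  live b0: ∅→{b,y}
  live b1: {b,y}→{b,g,n,y}
  live b2: {b,g,n,y}→{b,y}
  live b3: {b,y}→{b,y}
  live b4: {b,y}→∅
  live b5: ∅→∅
  live b6: ∅→∅

live-out(b2) = ["b", "y"]

Answer: ["b", "y"]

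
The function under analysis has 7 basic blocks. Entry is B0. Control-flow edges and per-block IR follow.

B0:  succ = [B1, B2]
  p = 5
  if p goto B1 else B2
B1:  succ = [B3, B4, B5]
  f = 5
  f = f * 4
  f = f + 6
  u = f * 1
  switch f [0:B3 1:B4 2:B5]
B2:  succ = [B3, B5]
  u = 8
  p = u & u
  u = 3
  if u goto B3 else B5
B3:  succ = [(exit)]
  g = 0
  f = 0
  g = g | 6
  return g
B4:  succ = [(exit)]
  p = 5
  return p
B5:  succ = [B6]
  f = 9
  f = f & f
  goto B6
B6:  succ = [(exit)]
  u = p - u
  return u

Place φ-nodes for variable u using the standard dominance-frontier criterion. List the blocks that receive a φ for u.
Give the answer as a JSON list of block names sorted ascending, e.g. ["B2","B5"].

idom tree: B1←B0 B2←B0 B3←B0 B4←B1 B5←B0 B6←B5
Dom at joins:
  B3: preds {B1,B2}: {B0,B1} ∩ {B0,B2} = {B0}; idom=B0
  B5: preds {B1,B2}: {B0,B1} ∩ {B0,B2} = {B0}; idom=B0

DF derivation:
  B3←B1: walk B1 to B0
  B3←B2: walk B2 to B0
  B5←B1: walk B1 to B0
  B5←B2: walk B2 to B0
  B0 → ∅
  B1 → {B3,B5}
  B2 → {B3,B5}
  B3 → ∅
  B4 → ∅
  B5 → ∅
  B6 → ∅

φ for u: defs {B1,B2,B6}
  DF⁺ = {B3,B5}

Answer: ["B3", "B5"]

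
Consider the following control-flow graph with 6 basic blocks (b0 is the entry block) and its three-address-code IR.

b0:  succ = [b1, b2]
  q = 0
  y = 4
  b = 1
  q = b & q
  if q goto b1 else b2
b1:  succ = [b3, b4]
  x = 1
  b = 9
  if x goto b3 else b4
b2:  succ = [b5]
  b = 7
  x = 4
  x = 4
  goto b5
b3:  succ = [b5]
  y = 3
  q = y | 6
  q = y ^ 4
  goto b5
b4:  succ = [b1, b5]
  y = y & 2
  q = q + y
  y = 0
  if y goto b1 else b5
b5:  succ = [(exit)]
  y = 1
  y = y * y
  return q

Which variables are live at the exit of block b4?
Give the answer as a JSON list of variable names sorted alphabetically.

Per-block:
  b0: {b,q,y} / ∅
  b1: {b,x} / ∅
  b2: {b,x} / ∅
  b3: {q,y} / ∅
  b4: {q,y} / {q,y}
  b5: {y} / {q}

Live sets:
  live b0: ∅→{q,y}
  live b1: {q,y}→{q,y}
  live b2: {q}→{q}
  live b3: ∅→{q}
  live b4: {q,y}→{q,y}
  live b5: {q}→∅

live-out(b4) = ["q", "y"]

Answer: ["q", "y"]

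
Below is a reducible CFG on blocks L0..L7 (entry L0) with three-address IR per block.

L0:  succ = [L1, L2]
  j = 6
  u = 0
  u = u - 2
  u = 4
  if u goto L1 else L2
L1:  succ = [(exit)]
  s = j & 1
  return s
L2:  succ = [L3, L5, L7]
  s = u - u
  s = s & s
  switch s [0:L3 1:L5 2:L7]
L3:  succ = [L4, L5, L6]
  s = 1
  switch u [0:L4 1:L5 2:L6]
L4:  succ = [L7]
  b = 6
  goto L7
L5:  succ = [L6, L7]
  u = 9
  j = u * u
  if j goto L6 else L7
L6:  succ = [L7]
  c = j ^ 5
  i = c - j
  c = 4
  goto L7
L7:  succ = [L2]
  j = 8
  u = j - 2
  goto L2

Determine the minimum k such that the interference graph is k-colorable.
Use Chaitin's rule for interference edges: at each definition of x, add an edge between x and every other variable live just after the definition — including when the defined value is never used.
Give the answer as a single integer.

Block summaries:
  L0: def={j,u} ue=∅
  L1: def={s} ue={j}
  L2: def={s} ue={u}
  L3: def={s} ue={u}
  L4: def={b} ue=∅
  L5: def={j,u} ue=∅
  L6: def={c,i} ue={j}
  L7: def={j,u} ue=∅

Backward fixpoint:
  live L0: ∅→{j,u}
  live L1: {j}→∅
  live L2: {j,u}→{j,u}
  live L3: {j,u}→{j}
  live L4: ∅→∅
  live L5: ∅→{j}
  live L6: {j}→∅
  live L7: ∅→{j,u}

Interfere edges:
  b: ∅
  c: {j}
  i: ∅
  j: {c,s,u}
  s: {j,u}
  u: {j,s}

Colouring:
  lower bound: {j,s,u} mutually conflict ⇒ χ ≥ 3
  3-colouring: R0={b,i,j}  R1={c,s}  R2={u}
  χ = 3

Answer: 3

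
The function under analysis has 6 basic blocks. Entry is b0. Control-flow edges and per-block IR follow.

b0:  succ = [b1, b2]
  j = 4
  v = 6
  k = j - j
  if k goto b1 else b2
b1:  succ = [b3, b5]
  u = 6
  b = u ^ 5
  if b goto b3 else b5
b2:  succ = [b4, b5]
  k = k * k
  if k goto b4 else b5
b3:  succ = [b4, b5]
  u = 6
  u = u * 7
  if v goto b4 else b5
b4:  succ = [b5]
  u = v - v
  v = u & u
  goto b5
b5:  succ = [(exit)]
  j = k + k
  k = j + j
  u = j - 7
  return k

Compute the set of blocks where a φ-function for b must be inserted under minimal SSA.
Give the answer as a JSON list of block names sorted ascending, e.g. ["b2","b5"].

Answer: ["b4", "b5"]

Analysis:
idom tree: b1←b0 b2←b0 b3←b1 b4←b0 b5←b0
Dom at joins:
  b4: preds {b2,b3}: {b0,b2} ∩ {b0,b1,b3} = {b0}; idom=b0
  b5: preds {b1,b2,b3,b4}: {b0,b1} ∩ {b0,b2} ∩ {b0,b1,b3} ∩ {b0,b4} = {b0}; idom=b0

DF derivation:
  join b4 pred b2: b2 stop@b0
  join b4 pred b3: b3→b1 stop@b0
  join b5 pred b1: b1 stop@b0
  join b5 pred b2: b2 stop@b0
  join b5 pred b3: b3→b1 stop@b0
  join b5 pred b4: b4 stop@b0
  DF(b0)=∅
  DF(b1)={b4,b5}
  DF(b2)={b4,b5}
  DF(b3)={b4,b5}
  DF(b4)={b5}
  DF(b5)=∅

φ for b: defs {b1}
  DF⁺ = {b4,b5}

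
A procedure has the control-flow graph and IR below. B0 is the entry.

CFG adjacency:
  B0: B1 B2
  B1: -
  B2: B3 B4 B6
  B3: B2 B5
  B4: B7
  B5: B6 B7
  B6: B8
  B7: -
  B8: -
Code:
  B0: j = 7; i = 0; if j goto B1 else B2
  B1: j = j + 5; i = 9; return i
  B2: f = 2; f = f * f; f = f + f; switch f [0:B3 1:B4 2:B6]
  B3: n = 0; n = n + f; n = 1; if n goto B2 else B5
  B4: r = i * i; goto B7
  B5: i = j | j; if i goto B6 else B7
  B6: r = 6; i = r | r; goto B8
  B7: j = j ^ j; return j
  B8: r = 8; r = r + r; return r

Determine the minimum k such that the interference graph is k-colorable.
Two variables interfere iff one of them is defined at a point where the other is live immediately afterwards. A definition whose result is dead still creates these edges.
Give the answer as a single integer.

Block summaries:
  B0: def={i,j} ue=∅
  B1: def={i,j} ue={j}
  B2: def={f} ue=∅
  B3: def={n} ue={f}
  B4: def={r} ue={i}
  B5: def={i} ue={j}
  B6: def={i,r} ue=∅
  B7: def={j} ue={j}
  B8: def={r} ue=∅

Backward fixpoint:
  B0: in=∅ out={i,j}
  B1: in={j} out=∅
  B2: in={i,j} out={f,i,j}
  B3: in={f,i,j} out={i,j}
  B4: in={i,j} out={j}
  B5: in={j} out={j}
  B6: in=∅ out=∅
  B7: in={j} out=∅
  B8: in=∅ out=∅

Conflict graph:
  f↔{i,j,n}
  i↔{f,j,n}
  j↔{f,i,n,r}
  n↔{f,i,j}
  r↔{j}

Colouring:
  lower bound: {f,i,j,n} mutually conflict ⇒ χ ≥ 4
  4-colouring: r0={j}  r1={f,r}  r2={i}  r3={n}
  χ = 4

Answer: 4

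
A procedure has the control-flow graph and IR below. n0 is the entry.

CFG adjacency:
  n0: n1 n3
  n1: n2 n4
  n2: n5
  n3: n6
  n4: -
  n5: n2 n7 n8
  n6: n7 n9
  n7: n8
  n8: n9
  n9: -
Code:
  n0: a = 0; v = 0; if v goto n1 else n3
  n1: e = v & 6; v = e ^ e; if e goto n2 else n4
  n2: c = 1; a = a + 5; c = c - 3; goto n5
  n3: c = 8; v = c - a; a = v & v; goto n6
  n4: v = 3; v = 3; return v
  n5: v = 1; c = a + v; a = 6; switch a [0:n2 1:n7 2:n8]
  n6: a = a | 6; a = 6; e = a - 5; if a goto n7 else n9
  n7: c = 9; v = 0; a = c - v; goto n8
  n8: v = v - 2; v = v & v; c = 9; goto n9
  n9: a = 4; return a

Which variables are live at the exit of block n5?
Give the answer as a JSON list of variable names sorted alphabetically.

Answer: ["a", "v"]

Analysis:
Block summaries:
  n0: {a,v} / ∅
  n1: {e,v} / {v}
  n2: {a,c} / {a}
  n3: {a,c,v} / {a}
  n4: {v} / ∅
  n5: {a,c,v} / {a}
  n6: {a,e} / {a}
  n7: {a,c,v} / ∅
  n8: {c,v} / {v}
  n9: {a} / ∅

Liveness:
  n0: in=∅ out={a,v}
  n1: in={a,v} out={a}
  n2: in={a} out={a}
  n3: in={a} out={a}
  n4: in=∅ out=∅
  n5: in={a} out={a,v}
  n6: in={a} out=∅
  n7: in=∅ out={v}
  n8: in={v} out=∅
  n9: in=∅ out=∅

live-out(n5) = ["a", "v"]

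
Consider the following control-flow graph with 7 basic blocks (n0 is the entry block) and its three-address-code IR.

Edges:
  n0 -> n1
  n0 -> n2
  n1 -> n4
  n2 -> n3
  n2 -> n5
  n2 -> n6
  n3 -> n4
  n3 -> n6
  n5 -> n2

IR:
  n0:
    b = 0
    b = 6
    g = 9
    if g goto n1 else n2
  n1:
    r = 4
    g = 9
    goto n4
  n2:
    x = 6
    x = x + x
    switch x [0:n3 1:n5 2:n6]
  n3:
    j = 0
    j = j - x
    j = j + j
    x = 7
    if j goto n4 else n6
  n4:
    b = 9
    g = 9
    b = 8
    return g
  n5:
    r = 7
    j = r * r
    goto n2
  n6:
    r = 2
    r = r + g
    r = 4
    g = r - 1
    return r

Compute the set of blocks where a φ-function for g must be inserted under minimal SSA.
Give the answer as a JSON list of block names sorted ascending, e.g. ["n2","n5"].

Answer: ["n4"]

Analysis:
idom tree: n1←n0 n2←n0 n3←n2 n4←n0 n5←n2 n6←n2
Join-block Dom:
  n2: preds {n0,n5}: {n0} ∩ {n0,n2,n5} = {n0}; idom=n0
  n4: preds {n1,n3}: {n0,n1} ∩ {n0,n2,n3} = {n0}; idom=n0
  n6: preds {n2,n3}: {n0,n2} ∩ {n0,n2,n3} = {n0,n2}; idom=n2

Frontier:
  join n2 pred n0: · stop@n0
  join n2 pred n5: n5→n2 stop@n0
  join n4 pred n1: n1 stop@n0
  join n4 pred n3: n3→n2 stop@n0
  join n6 pred n2: · stop@n2
  join n6 pred n3: n3 stop@n2
  DF(n0)=∅
  DF(n1)={n4}
  DF(n2)={n2,n4}
  DF(n3)={n4,n6}
  DF(n4)=∅
  DF(n5)={n2}
  DF(n6)=∅

φ for g: defs {n0,n1,n4,n6}
  DF⁺ = {n4}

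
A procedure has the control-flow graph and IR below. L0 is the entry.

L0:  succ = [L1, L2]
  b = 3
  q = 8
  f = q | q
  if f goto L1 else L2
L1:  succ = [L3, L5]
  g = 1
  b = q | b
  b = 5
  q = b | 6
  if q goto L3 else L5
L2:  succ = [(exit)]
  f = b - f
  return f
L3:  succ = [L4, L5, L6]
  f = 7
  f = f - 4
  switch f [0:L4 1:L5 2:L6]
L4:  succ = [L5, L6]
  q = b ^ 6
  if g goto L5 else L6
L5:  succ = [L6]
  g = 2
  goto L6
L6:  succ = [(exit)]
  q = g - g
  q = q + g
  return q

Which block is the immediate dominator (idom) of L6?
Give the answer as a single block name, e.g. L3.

Answer: L1

Derivation:
idom tree: L1←L0 L2←L0 L3←L1 L4←L3 L5←L1 L6←L1
Dom∩ at merges:
  L5: preds {L1,L3,L4}: {L0,L1} ∩ {L0,L1,L3} ∩ {L0,L1,L3,L4} = {L0,L1}; idom=L1
  L6: preds {L3,L4,L5}: {L0,L1,L3} ∩ {L0,L1,L3,L4} ∩ {L0,L1,L5} = {L0,L1}; idom=L1

idom(L6) = L1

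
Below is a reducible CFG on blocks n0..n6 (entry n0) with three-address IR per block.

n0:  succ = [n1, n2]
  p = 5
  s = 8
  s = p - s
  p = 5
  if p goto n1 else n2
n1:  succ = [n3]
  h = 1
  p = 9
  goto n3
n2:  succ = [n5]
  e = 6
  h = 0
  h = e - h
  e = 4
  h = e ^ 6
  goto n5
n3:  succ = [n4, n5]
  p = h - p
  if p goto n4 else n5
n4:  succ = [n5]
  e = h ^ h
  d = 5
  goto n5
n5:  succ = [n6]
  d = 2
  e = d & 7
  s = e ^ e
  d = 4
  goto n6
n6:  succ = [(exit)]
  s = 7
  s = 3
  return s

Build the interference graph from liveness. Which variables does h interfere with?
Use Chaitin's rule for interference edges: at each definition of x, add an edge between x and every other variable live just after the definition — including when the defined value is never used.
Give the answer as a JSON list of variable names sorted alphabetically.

Answer: ["e", "p"]

Derivation:
def/use:
  n0 def {p,s} use ∅
  n1 def {h,p} use ∅
  n2 def {e,h} use ∅
  n3 def {p} use {h,p}
  n4 def {d,e} use {h}
  n5 def {d,e,s} use ∅
  n6 def {s} use ∅

Live sets:
  live n0: ∅→∅
  live n1: ∅→{h,p}
  live n2: ∅→∅
  live n3: {h,p}→{h}
  live n4: {h}→∅
  live n5: ∅→∅
  live n6: ∅→∅

Conflict graph:
  d — ∅
  e — {h}
  h — {e,p}
  p — {h,s}
  s — {p}

N(h) = ["e", "p"]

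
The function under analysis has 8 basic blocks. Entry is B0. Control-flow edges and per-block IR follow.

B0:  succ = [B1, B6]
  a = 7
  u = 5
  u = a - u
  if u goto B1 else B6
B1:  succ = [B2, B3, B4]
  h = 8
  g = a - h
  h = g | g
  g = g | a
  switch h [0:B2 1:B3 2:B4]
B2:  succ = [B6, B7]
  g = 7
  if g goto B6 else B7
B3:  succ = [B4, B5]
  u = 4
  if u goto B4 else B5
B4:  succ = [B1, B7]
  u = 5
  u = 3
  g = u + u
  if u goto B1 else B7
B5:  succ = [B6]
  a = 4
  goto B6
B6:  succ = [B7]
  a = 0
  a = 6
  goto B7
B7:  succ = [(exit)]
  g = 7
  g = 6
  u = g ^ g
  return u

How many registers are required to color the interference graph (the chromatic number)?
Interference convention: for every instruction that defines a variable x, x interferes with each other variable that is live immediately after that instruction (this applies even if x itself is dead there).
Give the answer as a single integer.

def/use:
  B0: def={a,u} ue=∅
  B1: def={g,h} ue={a}
  B2: def={g} ue=∅
  B3: def={u} ue=∅
  B4: def={g,u} ue=∅
  B5: def={a} ue=∅
  B6: def={a} ue=∅
  B7: def={g,u} ue=∅

Backward fixpoint:
  B0 li=∅ lo={a}
  B1 li={a} lo={a}
  B2 li=∅ lo=∅
  B3 li={a} lo={a}
  B4 li={a} lo={a}
  B5 li=∅ lo=∅
  B6 li=∅ lo=∅
  B7 li=∅ lo=∅

Conflict graph:
  a: {g,h,u}
  g: {a,h,u}
  h: {a,g}
  u: {a,g}

Colouring:
  clique {a,g,h} ⇒ need ≥ 3
  assign a→R0 g→R1 h→R2 u→R2 — no edge inside a register ⇒ χ ≤ 3
  χ = 3

Answer: 3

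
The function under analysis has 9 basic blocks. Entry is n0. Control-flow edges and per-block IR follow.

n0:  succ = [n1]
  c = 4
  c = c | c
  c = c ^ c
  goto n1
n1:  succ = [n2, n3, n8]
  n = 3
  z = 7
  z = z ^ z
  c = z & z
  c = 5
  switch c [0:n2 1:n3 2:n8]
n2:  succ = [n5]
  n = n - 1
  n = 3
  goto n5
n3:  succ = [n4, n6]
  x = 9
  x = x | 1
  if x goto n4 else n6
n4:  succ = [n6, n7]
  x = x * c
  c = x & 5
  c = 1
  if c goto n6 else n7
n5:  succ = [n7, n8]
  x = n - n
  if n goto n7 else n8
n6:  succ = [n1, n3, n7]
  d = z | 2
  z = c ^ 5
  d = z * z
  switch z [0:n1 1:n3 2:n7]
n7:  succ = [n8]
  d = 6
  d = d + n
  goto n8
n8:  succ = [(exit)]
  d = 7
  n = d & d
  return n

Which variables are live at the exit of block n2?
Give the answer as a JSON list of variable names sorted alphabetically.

Per-block:
  n0 def {c} use ∅
  n1 def {c,n,z} use ∅
  n2 def {n} use {n}
  n3 def {x} use ∅
  n4 def {c,x} use {c,x}
  n5 def {x} use {n}
  n6 def {d,z} use {c,z}
  n7 def {d} use {n}
  n8 def {d,n} use ∅

Backward fixpoint:
  n0 li=∅ lo=∅
  n1 li=∅ lo={c,n,z}
  n2 li={n} lo={n}
  n3 li={c,n,z} lo={c,n,x,z}
  n4 li={c,n,x,z} lo={c,n,z}
  n5 li={n} lo={n}
  n6 li={c,n,z} lo={c,n,z}
  n7 li={n} lo=∅
  n8 li=∅ lo=∅

live-out(n2) = ["n"]

Answer: ["n"]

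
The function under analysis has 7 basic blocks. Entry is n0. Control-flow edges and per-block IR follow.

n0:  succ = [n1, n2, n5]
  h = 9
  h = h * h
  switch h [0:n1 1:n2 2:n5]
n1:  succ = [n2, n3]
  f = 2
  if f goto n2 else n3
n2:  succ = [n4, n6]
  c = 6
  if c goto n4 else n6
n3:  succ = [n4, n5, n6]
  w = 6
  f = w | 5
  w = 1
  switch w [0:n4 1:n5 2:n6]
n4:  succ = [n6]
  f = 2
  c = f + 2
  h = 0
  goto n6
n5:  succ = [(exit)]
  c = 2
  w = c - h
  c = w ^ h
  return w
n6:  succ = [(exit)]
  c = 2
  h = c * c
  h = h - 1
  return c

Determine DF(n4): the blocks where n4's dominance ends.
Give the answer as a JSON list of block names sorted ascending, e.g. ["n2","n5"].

idom tree: n1←n0 n2←n0 n3←n1 n4←n0 n5←n0 n6←n0
Join-block Dom:
  n2: preds {n0,n1}: {n0} ∩ {n0,n1} = {n0}; idom=n0
  n4: preds {n2,n3}: {n0,n2} ∩ {n0,n1,n3} = {n0}; idom=n0
  n5: preds {n0,n3}: {n0} ∩ {n0,n1,n3} = {n0}; idom=n0
  n6: preds {n2,n3,n4}: {n0,n2} ∩ {n0,n1,n3} ∩ {n0,n4} = {n0}; idom=n0

DF walk-up:
  n2←n0: walk · to n0
  n2←n1: walk n1 to n0
  n4←n2: walk n2 to n0
  n4←n3: walk n3→n1 to n0
  n5←n0: walk · to n0
  n5←n3: walk n3→n1 to n0
  n6←n2: walk n2 to n0
  n6←n3: walk n3→n1 to n0
  n6←n4: walk n4 to n0
  n0 → ∅
  n1 → {n2,n4,n5,n6}
  n2 → {n4,n6}
  n3 → {n4,n5,n6}
  n4 → {n6}
  n5 → ∅
  n6 → ∅

DF(n4) = ["n6"]

Answer: ["n6"]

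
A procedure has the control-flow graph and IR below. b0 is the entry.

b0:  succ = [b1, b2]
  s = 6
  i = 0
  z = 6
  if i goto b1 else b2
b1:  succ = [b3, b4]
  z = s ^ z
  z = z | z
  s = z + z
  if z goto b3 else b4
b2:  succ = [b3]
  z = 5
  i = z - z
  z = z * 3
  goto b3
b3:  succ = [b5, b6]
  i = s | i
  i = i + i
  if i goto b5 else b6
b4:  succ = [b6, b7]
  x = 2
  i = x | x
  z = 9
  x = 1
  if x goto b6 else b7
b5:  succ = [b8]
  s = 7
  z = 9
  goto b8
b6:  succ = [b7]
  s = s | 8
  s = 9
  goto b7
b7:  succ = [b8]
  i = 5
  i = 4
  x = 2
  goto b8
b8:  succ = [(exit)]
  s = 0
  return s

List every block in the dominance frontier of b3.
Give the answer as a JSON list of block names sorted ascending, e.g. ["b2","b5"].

idom tree: b1←b0 b2←b0 b3←b0 b4←b1 b5←b3 b6←b0 b7←b0 b8←b0
Dom at joins:
  b3: preds {b1,b2}: {b0,b1} ∩ {b0,b2} = {b0}; idom=b0
  b6: preds {b3,b4}: {b0,b3} ∩ {b0,b1,b4} = {b0}; idom=b0
  b7: preds {b4,b6}: {b0,b1,b4} ∩ {b0,b6} = {b0}; idom=b0
  b8: preds {b5,b7}: {b0,b3,b5} ∩ {b0,b7} = {b0}; idom=b0

DF walk-up:
  join b3 pred b1: b1 stop@b0
  join b3 pred b2: b2 stop@b0
  join b6 pred b3: b3 stop@b0
  join b6 pred b4: b4→b1 stop@b0
  join b7 pred b4: b4→b1 stop@b0
  join b7 pred b6: b6 stop@b0
  join b8 pred b5: b5→b3 stop@b0
  join b8 pred b7: b7 stop@b0
  b0 → ∅
  b1 → {b3,b6,b7}
  b2 → {b3}
  b3 → {b6,b8}
  b4 → {b6,b7}
  b5 → {b8}
  b6 → {b7}
  b7 → {b8}
  b8 → ∅

DF(b3) = ["b6", "b8"]

Answer: ["b6", "b8"]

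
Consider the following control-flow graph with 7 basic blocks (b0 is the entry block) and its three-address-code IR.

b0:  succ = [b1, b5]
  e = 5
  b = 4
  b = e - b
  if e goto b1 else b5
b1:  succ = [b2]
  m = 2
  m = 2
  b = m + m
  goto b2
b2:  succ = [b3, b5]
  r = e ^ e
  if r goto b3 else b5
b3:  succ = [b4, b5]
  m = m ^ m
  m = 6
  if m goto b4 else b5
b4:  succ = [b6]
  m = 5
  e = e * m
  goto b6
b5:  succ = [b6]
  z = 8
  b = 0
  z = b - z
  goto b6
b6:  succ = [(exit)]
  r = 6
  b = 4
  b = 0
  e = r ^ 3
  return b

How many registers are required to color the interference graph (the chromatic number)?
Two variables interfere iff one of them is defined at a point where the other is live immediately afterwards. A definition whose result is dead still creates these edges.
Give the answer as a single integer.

Answer: 4

Working:
Per-block:
  b0 def {b,e} use ∅
  b1 def {b,m} use ∅
  b2 def {r} use {e}
  b3 def {m} use {m}
  b4 def {e,m} use {e}
  b5 def {b,z} use ∅
  b6 def {b,e,r} use ∅

Liveness:
  b0 li=∅ lo={e}
  b1 li={e} lo={e,m}
  b2 li={e,m} lo={e,m}
  b3 li={e,m} lo={e}
  b4 li={e} lo=∅
  b5 li=∅ lo=∅
  b6 li=∅ lo=∅

Interfere edges:
  b: {e,m,r,z}
  e: {b,m,r}
  m: {b,e,r}
  r: {b,e,m}
  z: {b}

Colouring:
  clique {b,e,m,r} ⇒ need ≥ 4
  assign b→R0 e→R1 m→R2 r→R3 z→R1 — no edge inside a register ⇒ χ ≤ 4
  χ = 4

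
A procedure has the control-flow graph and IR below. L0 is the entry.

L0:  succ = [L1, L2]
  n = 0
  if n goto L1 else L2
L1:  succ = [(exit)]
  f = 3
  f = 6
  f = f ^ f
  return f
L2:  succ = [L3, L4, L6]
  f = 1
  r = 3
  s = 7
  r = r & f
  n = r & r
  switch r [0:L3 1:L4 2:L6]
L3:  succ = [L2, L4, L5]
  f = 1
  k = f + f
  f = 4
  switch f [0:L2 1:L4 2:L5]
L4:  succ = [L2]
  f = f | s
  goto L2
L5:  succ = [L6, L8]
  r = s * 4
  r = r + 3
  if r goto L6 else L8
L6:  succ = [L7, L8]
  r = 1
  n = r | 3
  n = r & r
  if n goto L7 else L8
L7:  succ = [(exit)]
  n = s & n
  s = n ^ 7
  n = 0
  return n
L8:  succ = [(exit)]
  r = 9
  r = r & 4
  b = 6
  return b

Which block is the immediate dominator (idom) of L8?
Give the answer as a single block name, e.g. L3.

idom tree: L1←L0 L2←L0 L3←L2 L4←L2 L5←L3 L6←L2 L7←L6 L8←L2
Dom∩ at merges:
  L2: preds {L0,L3,L4}: {L0} ∩ {L0,L2,L3} ∩ {L0,L2,L4} = {L0}; idom=L0
  L4: preds {L2,L3}: {L0,L2} ∩ {L0,L2,L3} = {L0,L2}; idom=L2
  L6: preds {L2,L5}: {L0,L2} ∩ {L0,L2,L3,L5} = {L0,L2}; idom=L2
  L8: preds {L5,L6}: {L0,L2,L3,L5} ∩ {L0,L2,L6} = {L0,L2}; idom=L2

idom(L8) = L2

Answer: L2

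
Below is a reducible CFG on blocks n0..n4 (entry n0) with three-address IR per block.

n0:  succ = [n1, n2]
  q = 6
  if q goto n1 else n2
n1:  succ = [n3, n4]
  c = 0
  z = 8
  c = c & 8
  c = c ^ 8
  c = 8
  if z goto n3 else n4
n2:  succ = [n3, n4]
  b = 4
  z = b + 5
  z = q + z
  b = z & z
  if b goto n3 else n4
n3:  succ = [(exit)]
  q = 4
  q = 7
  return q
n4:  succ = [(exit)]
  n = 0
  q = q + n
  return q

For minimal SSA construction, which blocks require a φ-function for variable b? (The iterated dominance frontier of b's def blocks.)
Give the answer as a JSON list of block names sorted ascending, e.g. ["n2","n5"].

Answer: ["n3", "n4"]

Working:
idom tree: n1←n0 n2←n0 n3←n0 n4←n0
Dom∩ at merges:
  n3: preds {n1,n2}: {n0,n1} ∩ {n0,n2} = {n0}; idom=n0
  n4: preds {n1,n2}: {n0,n1} ∩ {n0,n2} = {n0}; idom=n0

DF derivation:
  join n3 pred n1: n1 stop@n0
  join n3 pred n2: n2 stop@n0
  join n4 pred n1: n1 stop@n0
  join n4 pred n2: n2 stop@n0
  DF(n0)=∅
  DF(n1)={n3,n4}
  DF(n2)={n3,n4}
  DF(n3)=∅
  DF(n4)=∅

φ for b: defs {n2}
  DF⁺ = {n3,n4}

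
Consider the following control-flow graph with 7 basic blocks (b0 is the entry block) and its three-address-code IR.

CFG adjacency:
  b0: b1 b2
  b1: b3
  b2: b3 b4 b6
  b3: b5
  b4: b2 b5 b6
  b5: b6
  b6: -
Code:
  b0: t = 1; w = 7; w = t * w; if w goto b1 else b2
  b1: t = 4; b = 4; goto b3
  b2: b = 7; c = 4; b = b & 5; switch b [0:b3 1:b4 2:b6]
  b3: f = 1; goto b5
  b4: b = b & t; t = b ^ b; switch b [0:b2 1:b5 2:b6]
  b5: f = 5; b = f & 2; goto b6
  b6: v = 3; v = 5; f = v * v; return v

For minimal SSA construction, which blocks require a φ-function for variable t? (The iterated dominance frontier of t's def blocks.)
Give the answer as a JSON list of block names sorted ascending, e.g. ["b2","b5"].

idom tree: b1←b0 b2←b0 b3←b0 b4←b2 b5←b0 b6←b0
Join-block Dom:
  b2: preds {b0,b4}: {b0} ∩ {b0,b2,b4} = {b0}; idom=b0
  b3: preds {b1,b2}: {b0,b1} ∩ {b0,b2} = {b0}; idom=b0
  b5: preds {b3,b4}: {b0,b3} ∩ {b0,b2,b4} = {b0}; idom=b0
  b6: preds {b2,b4,b5}: {b0,b2} ∩ {b0,b2,b4} ∩ {b0,b5} = {b0}; idom=b0

DF walk-up:
  join b2 pred b0: · stop@b0
  join b2 pred b4: b4→b2 stop@b0
  join b3 pred b1: b1 stop@b0
  join b3 pred b2: b2 stop@b0
  join b5 pred b3: b3 stop@b0
  join b5 pred b4: b4→b2 stop@b0
  join b6 pred b2: b2 stop@b0
  join b6 pred b4: b4→b2 stop@b0
  join b6 pred b5: b5 stop@b0
  b0 → ∅
  b1 → {b3}
  b2 → {b2,b3,b5,b6}
  b3 → {b5}
  b4 → {b2,b5,b6}
  b5 → {b6}
  b6 → ∅

φ for t: defs {b0,b1,b4}
  DF⁺ = {b2,b3,b5,b6}

Answer: ["b2", "b3", "b5", "b6"]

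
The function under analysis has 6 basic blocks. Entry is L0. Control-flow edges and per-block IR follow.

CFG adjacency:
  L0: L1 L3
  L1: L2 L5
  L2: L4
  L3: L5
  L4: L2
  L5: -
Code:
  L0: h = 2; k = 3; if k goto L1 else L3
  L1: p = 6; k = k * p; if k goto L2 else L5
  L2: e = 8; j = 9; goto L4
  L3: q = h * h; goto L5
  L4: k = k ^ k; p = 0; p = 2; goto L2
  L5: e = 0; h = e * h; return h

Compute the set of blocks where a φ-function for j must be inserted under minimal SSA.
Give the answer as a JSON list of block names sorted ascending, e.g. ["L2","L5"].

Answer: ["L2"]

Analysis:
idom tree: L1←L0 L2←L1 L3←L0 L4←L2 L5←L0
Dom∩ at merges:
  L2: preds {L1,L4}: {L0,L1} ∩ {L0,L1,L2,L4} = {L0,L1}; idom=L1
  L5: preds {L1,L3}: {L0,L1} ∩ {L0,L3} = {L0}; idom=L0

DF walk-up:
  join L2 pred L1: · stop@L1
  join L2 pred L4: L4→L2 stop@L1
  join L5 pred L1: L1 stop@L0
  join L5 pred L3: L3 stop@L0
  L0: DF=∅
  L1: DF={L5}
  L2: DF={L2}
  L3: DF={L5}
  L4: DF={L2}
  L5: DF=∅

φ for j: defs {L2}
  DF⁺ = {L2}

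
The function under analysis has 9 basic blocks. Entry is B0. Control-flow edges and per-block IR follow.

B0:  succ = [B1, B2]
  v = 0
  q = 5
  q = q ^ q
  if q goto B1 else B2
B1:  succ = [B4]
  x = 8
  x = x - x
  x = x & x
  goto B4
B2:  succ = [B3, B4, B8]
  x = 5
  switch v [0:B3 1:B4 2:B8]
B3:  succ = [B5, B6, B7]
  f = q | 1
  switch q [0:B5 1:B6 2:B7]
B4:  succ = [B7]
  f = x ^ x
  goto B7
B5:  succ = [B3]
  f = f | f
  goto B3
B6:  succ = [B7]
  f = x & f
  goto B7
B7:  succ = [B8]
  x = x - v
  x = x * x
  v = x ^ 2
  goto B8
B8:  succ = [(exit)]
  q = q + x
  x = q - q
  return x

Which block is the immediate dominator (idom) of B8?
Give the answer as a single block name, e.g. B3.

idom tree: B1←B0 B2←B0 B3←B2 B4←B0 B5←B3 B6←B3 B7←B0 B8←B0
Dom at joins:
  B3: preds {B2,B5}: {B0,B2} ∩ {B0,B2,B3,B5} = {B0,B2}; idom=B2
  B4: preds {B1,B2}: {B0,B1} ∩ {B0,B2} = {B0}; idom=B0
  B7: preds {B3,B4,B6}: {B0,B2,B3} ∩ {B0,B4} ∩ {B0,B2,B3,B6} = {B0}; idom=B0
  B8: preds {B2,B7}: {B0,B2} ∩ {B0,B7} = {B0}; idom=B0

idom(B8) = B0

Answer: B0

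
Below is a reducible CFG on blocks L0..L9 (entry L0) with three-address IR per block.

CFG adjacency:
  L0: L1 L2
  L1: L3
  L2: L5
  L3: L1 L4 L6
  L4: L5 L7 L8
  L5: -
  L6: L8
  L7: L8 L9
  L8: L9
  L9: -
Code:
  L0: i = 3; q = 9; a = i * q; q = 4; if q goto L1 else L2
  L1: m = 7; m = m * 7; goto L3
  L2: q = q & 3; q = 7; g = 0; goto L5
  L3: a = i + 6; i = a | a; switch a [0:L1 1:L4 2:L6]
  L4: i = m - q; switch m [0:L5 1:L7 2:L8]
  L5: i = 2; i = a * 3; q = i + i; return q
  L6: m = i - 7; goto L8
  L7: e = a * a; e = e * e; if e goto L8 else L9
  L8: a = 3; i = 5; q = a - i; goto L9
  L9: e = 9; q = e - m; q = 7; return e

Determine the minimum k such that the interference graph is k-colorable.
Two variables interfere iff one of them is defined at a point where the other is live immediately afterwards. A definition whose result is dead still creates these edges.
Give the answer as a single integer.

Answer: 4

Analysis:
Per-block:
  L0: def={a,i,q} ue=∅
  L1: def={m} ue=∅
  L2: def={g,q} ue={q}
  L3: def={a,i} ue={i}
  L4: def={i} ue={m,q}
  L5: def={i,q} ue={a}
  L6: def={m} ue={i}
  L7: def={e} ue={a}
  L8: def={a,i,q} ue=∅
  L9: def={e,q} ue={m}

Liveness:
  L0 li=∅ lo={a,i,q}
  L1 li={i,q} lo={i,m,q}
  L2 li={a,q} lo={a}
  L3 li={i,m,q} lo={a,i,m,q}
  L4 li={a,m,q} lo={a,m}
  L5 li={a} lo=∅
  L6 li={i} lo={m}
  L7 li={a,m} lo={m}
  L8 li={m} lo={m}
  L9 li={m} lo=∅

Interfere edges:
  a: {g,i,m,q}
  e: {m,q}
  g: {a}
  i: {a,m,q}
  m: {a,e,i,q}
  q: {a,e,i,m}

Chromatic number:
  lower bound: {a,i,m,q} mutually conflict ⇒ χ ≥ 4
  assign a→r0 e→r0 g→r1 i→r3 m→r1 q→r2 — no edge inside a register ⇒ χ ≤ 4
  χ = 4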